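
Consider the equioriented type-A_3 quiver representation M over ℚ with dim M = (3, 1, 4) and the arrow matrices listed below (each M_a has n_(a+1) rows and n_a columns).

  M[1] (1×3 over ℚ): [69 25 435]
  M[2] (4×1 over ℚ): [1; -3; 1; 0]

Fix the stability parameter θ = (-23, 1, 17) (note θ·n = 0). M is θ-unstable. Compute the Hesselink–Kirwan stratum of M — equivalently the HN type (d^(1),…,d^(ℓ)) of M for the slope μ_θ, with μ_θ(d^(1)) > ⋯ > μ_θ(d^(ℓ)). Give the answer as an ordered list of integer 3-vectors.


Interval decomposition of M: I[1,1]^2, I[1,3], I[3,3]^3.
HN type (ℓ=3): μ^(1)=17; μ^(2)=1; μ^(3)=-23

((0, 0, 4); (0, 1, 0); (3, 0, 0))


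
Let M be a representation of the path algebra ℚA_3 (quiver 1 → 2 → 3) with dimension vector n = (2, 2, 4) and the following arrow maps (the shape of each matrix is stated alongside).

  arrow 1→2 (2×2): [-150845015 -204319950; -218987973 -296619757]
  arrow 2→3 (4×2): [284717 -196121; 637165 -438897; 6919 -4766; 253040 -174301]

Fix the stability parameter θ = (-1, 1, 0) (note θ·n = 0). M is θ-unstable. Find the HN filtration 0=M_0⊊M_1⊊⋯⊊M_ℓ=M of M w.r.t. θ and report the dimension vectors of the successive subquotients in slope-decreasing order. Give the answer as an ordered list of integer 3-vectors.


Barcode: M ≅ I[1,3]^2, I[3,3]^2. HN layers by μ_θ (3 steps, strictly decreasing):
  μ^(1)=1/2; μ^(2)=0; μ^(3)=-1

((0, 2, 2); (0, 0, 2); (2, 0, 0))


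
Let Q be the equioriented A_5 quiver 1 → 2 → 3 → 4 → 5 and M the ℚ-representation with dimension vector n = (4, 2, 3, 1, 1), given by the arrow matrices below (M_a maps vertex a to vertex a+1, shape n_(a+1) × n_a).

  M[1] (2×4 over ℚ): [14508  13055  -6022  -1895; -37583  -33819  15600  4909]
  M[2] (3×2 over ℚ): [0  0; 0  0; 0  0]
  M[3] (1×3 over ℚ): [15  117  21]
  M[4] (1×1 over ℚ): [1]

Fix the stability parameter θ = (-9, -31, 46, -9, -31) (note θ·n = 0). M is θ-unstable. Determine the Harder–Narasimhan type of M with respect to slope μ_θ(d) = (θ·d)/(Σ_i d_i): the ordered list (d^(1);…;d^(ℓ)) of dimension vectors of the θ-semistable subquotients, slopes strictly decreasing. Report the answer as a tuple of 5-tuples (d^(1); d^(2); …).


Via rank(M_{q-1}∘⋯∘M_p): M ≅ I[1,1]^2, I[1,2]^2, I[3,3]^2, I[3,5].
μ_θ-semistable layers: μ^(1)=46; μ^(2)=2; μ^(3)=-9; μ^(4)=-20

((0, 0, 2, 0, 0); (0, 0, 1, 1, 1); (2, 0, 0, 0, 0); (2, 2, 0, 0, 0))


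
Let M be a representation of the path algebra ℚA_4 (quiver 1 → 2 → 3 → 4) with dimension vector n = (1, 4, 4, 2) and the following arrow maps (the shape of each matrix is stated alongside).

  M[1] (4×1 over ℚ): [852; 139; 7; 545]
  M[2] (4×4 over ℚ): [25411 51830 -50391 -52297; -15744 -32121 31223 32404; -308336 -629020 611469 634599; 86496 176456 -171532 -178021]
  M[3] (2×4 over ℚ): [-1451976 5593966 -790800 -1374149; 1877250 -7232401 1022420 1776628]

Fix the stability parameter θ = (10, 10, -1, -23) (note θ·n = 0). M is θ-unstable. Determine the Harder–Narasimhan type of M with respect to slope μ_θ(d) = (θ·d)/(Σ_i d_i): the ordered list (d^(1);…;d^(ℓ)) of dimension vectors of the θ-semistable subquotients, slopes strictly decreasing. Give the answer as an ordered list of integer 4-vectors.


Barcode: M ≅ I[1,4], I[2,3]^2, I[2,4]. HN layers by μ_θ (3 steps, strictly decreasing):
  μ^(1)=9/2; μ^(2)=-1; μ^(3)=-14/3

((0, 2, 2, 0); (1, 1, 1, 1); (0, 1, 1, 1))


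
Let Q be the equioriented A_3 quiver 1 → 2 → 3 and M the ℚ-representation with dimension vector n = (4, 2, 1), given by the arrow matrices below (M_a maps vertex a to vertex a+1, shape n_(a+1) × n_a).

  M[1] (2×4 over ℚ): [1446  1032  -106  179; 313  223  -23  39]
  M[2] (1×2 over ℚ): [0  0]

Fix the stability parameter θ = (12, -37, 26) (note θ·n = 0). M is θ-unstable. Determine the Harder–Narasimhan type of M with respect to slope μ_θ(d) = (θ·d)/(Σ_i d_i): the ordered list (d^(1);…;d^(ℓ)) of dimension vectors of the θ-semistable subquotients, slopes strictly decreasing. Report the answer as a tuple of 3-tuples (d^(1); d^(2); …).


Barcode: M ≅ I[1,1]^2, I[1,2]^2, I[3,3]. HN layers by μ_θ (3 steps, strictly decreasing):
  μ^(1)=26; μ^(2)=12; μ^(3)=-25/2

((0, 0, 1); (2, 0, 0); (2, 2, 0))


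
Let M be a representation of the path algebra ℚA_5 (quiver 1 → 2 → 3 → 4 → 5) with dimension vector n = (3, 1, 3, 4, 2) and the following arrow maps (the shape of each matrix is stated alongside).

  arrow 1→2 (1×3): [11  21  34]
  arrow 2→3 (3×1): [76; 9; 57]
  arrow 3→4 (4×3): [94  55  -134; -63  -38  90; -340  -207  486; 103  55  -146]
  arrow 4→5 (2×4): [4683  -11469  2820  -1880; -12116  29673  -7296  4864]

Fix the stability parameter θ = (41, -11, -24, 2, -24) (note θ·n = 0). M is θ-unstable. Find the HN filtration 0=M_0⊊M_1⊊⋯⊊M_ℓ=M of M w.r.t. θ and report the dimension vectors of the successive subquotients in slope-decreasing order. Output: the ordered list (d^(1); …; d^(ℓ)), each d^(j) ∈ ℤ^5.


Barcode: M ≅ I[1,1]^2, I[1,5], I[3,4], I[3,5], I[4,4]. HN layers by μ_θ (5 steps, strictly decreasing):
  μ^(1)=41; μ^(2)=2; μ^(3)=-16/5; μ^(4)=-11; μ^(5)=-24

((2, 0, 0, 0, 0); (0, 0, 0, 2, 0); (1, 1, 1, 1, 1); (0, 0, 0, 1, 1); (0, 0, 2, 0, 0))


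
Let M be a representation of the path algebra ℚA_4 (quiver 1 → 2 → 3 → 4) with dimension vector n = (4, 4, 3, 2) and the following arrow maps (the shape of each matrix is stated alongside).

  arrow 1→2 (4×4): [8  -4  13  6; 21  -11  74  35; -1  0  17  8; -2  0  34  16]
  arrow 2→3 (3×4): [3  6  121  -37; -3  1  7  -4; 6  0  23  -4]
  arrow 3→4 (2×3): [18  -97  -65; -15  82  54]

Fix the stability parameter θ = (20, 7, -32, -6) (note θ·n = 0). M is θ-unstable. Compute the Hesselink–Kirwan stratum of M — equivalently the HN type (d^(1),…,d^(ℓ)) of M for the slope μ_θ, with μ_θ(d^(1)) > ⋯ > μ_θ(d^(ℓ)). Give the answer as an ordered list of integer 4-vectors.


Barcode: M ≅ I[1,1], I[1,3], I[1,4]^2, I[2,2]. HN layers by μ_θ (4 steps, strictly decreasing):
  μ^(1)=20; μ^(2)=7; μ^(3)=-5/3; μ^(4)=-11/4

((1, 0, 0, 0); (0, 1, 0, 0); (1, 1, 1, 0); (2, 2, 2, 2))


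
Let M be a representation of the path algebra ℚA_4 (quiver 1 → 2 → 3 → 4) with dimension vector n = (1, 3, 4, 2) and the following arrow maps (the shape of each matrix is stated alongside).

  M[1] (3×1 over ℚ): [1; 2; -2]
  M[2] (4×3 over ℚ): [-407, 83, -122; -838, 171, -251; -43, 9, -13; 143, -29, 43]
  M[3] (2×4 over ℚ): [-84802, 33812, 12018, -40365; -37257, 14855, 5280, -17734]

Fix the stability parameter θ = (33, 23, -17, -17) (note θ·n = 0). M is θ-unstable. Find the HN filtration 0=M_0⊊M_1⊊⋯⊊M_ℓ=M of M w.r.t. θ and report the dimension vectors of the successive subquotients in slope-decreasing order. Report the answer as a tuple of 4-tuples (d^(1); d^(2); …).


Barcode: M ≅ I[1,4], I[2,3], I[2,4], I[3,3]. HN layers by μ_θ (4 steps, strictly decreasing):
  μ^(1)=11/2; μ^(2)=3; μ^(3)=-11/3; μ^(4)=-17

((1, 1, 1, 1); (0, 1, 1, 0); (0, 1, 1, 1); (0, 0, 1, 0))


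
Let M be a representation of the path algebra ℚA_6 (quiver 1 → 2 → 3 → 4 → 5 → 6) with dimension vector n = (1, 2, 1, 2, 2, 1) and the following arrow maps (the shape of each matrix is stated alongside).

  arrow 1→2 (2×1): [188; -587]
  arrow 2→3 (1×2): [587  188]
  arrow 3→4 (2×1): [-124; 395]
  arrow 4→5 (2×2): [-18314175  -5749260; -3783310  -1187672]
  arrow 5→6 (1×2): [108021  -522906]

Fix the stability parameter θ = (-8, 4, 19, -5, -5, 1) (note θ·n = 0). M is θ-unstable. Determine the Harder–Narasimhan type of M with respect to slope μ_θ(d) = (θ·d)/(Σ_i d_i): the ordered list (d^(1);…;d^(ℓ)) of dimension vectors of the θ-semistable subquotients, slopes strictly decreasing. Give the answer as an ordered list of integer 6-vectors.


Barcode: M ≅ I[1,2], I[2,4], I[4,6], I[5,5]. HN layers by μ_θ (5 steps, strictly decreasing):
  μ^(1)=7; μ^(2)=4; μ^(3)=1; μ^(4)=-5; μ^(5)=-8

((0, 0, 1, 1, 0, 0); (0, 2, 0, 0, 0, 0); (0, 0, 0, 0, 0, 1); (0, 0, 0, 1, 2, 0); (1, 0, 0, 0, 0, 0))


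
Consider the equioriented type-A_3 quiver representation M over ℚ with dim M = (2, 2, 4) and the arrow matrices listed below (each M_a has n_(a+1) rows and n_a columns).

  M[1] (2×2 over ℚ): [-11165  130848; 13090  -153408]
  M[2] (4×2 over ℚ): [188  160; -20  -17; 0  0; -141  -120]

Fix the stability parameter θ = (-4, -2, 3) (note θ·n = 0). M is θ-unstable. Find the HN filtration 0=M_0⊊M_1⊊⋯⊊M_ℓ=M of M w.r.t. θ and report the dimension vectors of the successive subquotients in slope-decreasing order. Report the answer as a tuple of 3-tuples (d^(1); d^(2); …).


Barcode: M ≅ I[1,1], I[1,3], I[2,3], I[3,3]^2. HN layers by μ_θ (3 steps, strictly decreasing):
  μ^(1)=3; μ^(2)=-2; μ^(3)=-4

((0, 0, 4); (0, 2, 0); (2, 0, 0))


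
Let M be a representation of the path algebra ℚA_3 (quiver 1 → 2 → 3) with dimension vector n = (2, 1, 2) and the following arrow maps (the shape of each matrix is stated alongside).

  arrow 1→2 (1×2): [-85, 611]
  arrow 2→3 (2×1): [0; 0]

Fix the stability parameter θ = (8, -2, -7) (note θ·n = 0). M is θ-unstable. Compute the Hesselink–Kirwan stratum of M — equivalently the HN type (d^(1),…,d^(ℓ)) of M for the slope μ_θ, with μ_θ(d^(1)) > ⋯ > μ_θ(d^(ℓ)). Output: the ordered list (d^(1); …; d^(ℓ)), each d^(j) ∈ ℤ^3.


Barcode: M ≅ I[1,1], I[1,2], I[3,3]^2. HN layers by μ_θ (3 steps, strictly decreasing):
  μ^(1)=8; μ^(2)=3; μ^(3)=-7

((1, 0, 0); (1, 1, 0); (0, 0, 2))


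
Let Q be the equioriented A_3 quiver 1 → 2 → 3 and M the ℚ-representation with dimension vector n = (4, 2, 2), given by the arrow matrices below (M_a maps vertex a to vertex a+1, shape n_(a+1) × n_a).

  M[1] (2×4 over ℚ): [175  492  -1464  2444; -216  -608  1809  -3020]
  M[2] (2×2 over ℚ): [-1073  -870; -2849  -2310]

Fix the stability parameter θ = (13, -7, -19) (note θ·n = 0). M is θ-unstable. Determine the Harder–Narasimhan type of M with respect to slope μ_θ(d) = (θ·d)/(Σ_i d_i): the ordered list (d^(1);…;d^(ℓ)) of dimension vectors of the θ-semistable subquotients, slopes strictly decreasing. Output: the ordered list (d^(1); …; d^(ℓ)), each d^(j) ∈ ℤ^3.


Interval decomposition of M: I[1,1]^2, I[1,2], I[1,3], I[3,3].
HN type (ℓ=4): μ^(1)=13; μ^(2)=3; μ^(3)=-13/3; μ^(4)=-19

((2, 0, 0); (1, 1, 0); (1, 1, 1); (0, 0, 1))


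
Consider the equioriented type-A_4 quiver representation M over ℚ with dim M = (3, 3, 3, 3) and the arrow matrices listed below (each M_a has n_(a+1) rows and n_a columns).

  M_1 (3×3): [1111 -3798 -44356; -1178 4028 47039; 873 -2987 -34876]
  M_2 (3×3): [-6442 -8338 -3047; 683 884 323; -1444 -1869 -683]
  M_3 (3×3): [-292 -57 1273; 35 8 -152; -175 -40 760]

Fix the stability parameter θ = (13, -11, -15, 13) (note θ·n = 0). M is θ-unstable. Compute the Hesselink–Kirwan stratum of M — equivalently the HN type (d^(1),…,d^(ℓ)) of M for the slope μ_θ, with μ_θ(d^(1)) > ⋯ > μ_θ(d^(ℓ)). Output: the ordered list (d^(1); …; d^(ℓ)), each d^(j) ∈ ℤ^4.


Via rank(M_{q-1}∘⋯∘M_p): M ≅ I[1,3], I[1,4]^2, I[4,4].
μ_θ-semistable layers: μ^(1)=13; μ^(2)=-13/3

((0, 0, 0, 3); (3, 3, 3, 0))


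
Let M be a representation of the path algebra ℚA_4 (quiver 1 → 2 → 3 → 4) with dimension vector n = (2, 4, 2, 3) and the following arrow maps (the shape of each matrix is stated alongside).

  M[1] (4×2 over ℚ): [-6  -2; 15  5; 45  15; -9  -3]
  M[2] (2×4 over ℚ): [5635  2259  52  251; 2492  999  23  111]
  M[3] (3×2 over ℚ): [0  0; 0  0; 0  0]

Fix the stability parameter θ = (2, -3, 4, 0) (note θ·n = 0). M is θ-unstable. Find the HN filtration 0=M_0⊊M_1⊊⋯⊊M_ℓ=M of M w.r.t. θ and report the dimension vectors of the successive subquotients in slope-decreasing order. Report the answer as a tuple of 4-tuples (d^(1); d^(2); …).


Barcode: M ≅ I[1,1], I[1,3], I[2,2]^2, I[2,3], I[4,4]^3. HN layers by μ_θ (5 steps, strictly decreasing):
  μ^(1)=4; μ^(2)=2; μ^(3)=0; μ^(4)=-1/2; μ^(5)=-3

((0, 0, 2, 0); (1, 0, 0, 0); (0, 0, 0, 3); (1, 1, 0, 0); (0, 3, 0, 0))


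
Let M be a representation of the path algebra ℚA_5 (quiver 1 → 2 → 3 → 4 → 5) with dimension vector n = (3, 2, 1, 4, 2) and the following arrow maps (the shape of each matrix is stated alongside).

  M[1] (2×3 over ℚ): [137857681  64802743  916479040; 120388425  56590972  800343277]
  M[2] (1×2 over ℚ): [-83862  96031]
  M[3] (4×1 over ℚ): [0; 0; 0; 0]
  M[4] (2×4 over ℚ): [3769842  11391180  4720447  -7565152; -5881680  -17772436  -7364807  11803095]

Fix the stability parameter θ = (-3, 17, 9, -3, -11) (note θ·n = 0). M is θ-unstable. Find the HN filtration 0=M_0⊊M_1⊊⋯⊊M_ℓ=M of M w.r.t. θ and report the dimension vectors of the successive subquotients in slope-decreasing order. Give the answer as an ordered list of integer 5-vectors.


Interval decomposition of M: I[1,1], I[1,2], I[1,3], I[4,4]^2, I[4,5]^2.
HN type (ℓ=4): μ^(1)=17; μ^(2)=13; μ^(3)=-3; μ^(4)=-7

((0, 1, 0, 0, 0); (0, 1, 1, 0, 0); (3, 0, 0, 2, 0); (0, 0, 0, 2, 2))


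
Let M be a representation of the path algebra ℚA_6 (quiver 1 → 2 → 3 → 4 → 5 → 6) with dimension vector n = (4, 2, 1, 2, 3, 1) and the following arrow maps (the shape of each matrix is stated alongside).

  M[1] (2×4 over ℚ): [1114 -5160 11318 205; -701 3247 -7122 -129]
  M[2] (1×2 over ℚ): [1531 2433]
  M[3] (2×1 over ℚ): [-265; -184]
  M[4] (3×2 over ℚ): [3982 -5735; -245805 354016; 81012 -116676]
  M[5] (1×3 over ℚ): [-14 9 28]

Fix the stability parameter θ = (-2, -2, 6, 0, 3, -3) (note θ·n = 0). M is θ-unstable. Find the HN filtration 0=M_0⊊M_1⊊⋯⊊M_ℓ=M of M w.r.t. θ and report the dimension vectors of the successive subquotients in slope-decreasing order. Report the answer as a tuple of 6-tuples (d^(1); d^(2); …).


Barcode: M ≅ I[1,1]^2, I[1,2], I[1,6], I[4,5], I[5,5]. HN layers by μ_θ (4 steps, strictly decreasing):
  μ^(1)=3; μ^(2)=3/2; μ^(3)=0; μ^(4)=-2

((0, 0, 0, 0, 2, 0); (0, 0, 1, 1, 1, 1); (0, 0, 0, 1, 0, 0); (4, 2, 0, 0, 0, 0))


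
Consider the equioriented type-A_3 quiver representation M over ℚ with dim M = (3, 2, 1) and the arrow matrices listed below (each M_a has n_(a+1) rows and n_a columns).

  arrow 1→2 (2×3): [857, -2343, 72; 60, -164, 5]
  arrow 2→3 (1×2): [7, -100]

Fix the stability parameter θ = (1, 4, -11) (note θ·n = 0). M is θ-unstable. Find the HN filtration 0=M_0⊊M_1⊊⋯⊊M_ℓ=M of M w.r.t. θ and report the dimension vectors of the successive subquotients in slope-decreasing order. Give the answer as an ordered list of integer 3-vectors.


Interval decomposition of M: I[1,1], I[1,2], I[1,3].
HN type (ℓ=3): μ^(1)=4; μ^(2)=1; μ^(3)=-2

((0, 1, 0); (2, 0, 0); (1, 1, 1))


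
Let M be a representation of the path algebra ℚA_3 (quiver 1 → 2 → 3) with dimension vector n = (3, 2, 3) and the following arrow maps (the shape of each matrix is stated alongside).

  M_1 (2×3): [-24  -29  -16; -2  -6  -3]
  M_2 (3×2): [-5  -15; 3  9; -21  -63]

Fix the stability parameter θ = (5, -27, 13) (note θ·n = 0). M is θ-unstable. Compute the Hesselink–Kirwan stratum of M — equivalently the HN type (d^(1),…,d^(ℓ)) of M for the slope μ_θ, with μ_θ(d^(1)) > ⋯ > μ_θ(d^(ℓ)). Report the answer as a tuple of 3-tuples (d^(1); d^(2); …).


Barcode: M ≅ I[1,1], I[1,2], I[1,3], I[3,3]^2. HN layers by μ_θ (3 steps, strictly decreasing):
  μ^(1)=13; μ^(2)=5; μ^(3)=-11

((0, 0, 3); (1, 0, 0); (2, 2, 0))


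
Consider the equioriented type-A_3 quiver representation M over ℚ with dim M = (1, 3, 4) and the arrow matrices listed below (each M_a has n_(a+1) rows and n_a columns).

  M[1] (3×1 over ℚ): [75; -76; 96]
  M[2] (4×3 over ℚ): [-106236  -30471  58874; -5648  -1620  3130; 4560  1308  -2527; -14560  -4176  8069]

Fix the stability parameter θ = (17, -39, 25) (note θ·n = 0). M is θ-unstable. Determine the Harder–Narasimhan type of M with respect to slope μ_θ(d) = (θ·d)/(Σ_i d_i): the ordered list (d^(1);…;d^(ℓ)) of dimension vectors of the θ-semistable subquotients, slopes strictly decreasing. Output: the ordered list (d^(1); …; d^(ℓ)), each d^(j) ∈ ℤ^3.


Via rank(M_{q-1}∘⋯∘M_p): M ≅ I[1,2], I[2,3]^2, I[3,3]^2.
μ_θ-semistable layers: μ^(1)=25; μ^(2)=-11; μ^(3)=-39

((0, 0, 4); (1, 1, 0); (0, 2, 0))


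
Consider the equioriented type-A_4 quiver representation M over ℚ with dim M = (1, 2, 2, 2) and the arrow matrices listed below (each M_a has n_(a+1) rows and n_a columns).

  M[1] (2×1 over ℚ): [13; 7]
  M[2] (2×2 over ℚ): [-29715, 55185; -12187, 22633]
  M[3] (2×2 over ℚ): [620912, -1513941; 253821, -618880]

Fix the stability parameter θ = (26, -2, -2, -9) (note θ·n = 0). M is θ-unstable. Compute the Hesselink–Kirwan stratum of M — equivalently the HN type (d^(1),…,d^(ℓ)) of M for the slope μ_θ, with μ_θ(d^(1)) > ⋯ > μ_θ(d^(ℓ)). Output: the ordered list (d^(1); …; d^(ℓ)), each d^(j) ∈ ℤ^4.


Via rank(M_{q-1}∘⋯∘M_p): M ≅ I[1,2], I[2,4], I[3,4].
μ_θ-semistable layers: μ^(1)=12; μ^(2)=-13/3; μ^(3)=-11/2

((1, 1, 0, 0); (0, 1, 1, 1); (0, 0, 1, 1))


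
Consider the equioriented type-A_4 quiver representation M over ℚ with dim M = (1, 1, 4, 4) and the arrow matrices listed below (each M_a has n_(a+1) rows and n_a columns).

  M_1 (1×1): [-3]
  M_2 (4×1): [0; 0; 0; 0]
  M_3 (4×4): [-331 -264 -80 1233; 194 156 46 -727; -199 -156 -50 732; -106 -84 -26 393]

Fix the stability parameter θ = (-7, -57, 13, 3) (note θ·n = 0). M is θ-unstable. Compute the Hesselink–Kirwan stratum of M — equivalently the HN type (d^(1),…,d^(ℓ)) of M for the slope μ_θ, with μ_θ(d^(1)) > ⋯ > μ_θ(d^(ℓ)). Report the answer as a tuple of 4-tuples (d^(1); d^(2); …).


Barcode: M ≅ I[1,2], I[3,3]^2, I[3,4]^2, I[4,4]^2. HN layers by μ_θ (4 steps, strictly decreasing):
  μ^(1)=13; μ^(2)=8; μ^(3)=3; μ^(4)=-32

((0, 0, 2, 0); (0, 0, 2, 2); (0, 0, 0, 2); (1, 1, 0, 0))


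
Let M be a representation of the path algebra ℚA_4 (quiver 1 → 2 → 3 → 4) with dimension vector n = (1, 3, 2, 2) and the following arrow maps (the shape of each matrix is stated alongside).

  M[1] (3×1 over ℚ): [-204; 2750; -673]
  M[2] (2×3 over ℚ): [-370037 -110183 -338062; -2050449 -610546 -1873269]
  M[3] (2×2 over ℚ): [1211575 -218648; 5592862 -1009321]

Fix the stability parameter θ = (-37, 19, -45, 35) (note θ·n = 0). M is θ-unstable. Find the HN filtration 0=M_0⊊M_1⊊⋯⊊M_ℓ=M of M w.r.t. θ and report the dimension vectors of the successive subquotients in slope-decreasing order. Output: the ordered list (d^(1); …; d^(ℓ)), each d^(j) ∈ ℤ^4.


Barcode: M ≅ I[1,4], I[2,2], I[2,4]. HN layers by μ_θ (4 steps, strictly decreasing):
  μ^(1)=35; μ^(2)=19; μ^(3)=-13; μ^(4)=-37

((0, 0, 0, 2); (0, 1, 0, 0); (0, 2, 2, 0); (1, 0, 0, 0))


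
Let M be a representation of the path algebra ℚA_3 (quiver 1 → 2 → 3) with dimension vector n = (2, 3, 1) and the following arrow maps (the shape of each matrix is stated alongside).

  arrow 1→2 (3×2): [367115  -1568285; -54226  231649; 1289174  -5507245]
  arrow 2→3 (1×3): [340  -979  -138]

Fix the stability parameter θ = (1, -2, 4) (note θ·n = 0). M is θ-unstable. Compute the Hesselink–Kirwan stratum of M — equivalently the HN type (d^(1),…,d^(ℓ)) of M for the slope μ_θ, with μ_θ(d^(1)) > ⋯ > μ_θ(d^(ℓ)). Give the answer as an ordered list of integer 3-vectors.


Barcode: M ≅ I[1,2], I[1,3], I[2,2]. HN layers by μ_θ (3 steps, strictly decreasing):
  μ^(1)=4; μ^(2)=-1/2; μ^(3)=-2

((0, 0, 1); (2, 2, 0); (0, 1, 0))


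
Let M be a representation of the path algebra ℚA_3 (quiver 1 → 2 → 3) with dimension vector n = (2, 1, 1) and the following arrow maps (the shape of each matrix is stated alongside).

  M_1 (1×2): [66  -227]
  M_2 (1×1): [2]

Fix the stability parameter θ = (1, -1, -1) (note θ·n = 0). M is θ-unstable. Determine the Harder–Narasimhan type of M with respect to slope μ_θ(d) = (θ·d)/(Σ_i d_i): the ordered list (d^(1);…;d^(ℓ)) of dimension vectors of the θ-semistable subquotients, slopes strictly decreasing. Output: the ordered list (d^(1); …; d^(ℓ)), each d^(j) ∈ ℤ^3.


Interval decomposition of M: I[1,1], I[1,3].
HN type (ℓ=2): μ^(1)=1; μ^(2)=-1/3

((1, 0, 0); (1, 1, 1))


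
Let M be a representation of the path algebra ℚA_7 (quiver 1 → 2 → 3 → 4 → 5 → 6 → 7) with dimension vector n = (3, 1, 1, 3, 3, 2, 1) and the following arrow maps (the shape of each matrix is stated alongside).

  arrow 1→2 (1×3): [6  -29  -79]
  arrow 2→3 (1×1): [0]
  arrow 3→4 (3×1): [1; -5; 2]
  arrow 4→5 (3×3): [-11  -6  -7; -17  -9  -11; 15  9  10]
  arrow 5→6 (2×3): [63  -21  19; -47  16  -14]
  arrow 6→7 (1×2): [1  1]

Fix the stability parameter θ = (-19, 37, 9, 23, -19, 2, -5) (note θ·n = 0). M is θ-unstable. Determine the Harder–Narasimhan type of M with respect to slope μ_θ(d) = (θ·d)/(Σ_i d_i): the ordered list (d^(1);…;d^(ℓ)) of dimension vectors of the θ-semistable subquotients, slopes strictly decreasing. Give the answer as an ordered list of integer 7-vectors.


Via rank(M_{q-1}∘⋯∘M_p): M ≅ I[1,1]^2, I[1,2], I[3,6], I[4,5], I[4,7].
μ_θ-semistable layers: μ^(1)=37; μ^(2)=15/4; μ^(3)=2; μ^(4)=1/4; μ^(5)=-19

((0, 1, 0, 0, 0, 0, 0); (0, 0, 1, 1, 1, 1, 0); (0, 0, 0, 1, 1, 0, 0); (0, 0, 0, 1, 1, 1, 1); (3, 0, 0, 0, 0, 0, 0))


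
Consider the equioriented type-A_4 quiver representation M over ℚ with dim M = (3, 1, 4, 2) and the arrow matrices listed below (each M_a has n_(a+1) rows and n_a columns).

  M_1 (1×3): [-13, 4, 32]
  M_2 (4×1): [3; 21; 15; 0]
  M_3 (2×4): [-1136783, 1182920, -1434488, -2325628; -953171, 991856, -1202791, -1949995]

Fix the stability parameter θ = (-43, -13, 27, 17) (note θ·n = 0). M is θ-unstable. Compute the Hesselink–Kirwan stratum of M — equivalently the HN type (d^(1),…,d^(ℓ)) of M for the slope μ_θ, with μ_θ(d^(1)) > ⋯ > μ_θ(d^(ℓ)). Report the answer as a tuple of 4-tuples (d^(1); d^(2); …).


Via rank(M_{q-1}∘⋯∘M_p): M ≅ I[1,1]^2, I[1,4], I[3,3]^2, I[3,4].
μ_θ-semistable layers: μ^(1)=27; μ^(2)=22; μ^(3)=-13; μ^(4)=-43

((0, 0, 2, 0); (0, 0, 2, 2); (0, 1, 0, 0); (3, 0, 0, 0))


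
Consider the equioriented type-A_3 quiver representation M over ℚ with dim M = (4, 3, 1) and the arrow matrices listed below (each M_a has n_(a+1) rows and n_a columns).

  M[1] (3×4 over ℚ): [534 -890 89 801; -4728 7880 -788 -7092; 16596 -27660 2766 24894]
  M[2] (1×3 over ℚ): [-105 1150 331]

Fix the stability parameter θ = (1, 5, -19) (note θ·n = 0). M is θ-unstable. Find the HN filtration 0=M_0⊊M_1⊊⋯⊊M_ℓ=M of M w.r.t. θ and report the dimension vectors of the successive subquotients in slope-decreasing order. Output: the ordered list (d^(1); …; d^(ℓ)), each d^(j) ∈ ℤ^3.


Barcode: M ≅ I[1,1]^3, I[1,3], I[2,2]^2. HN layers by μ_θ (3 steps, strictly decreasing):
  μ^(1)=5; μ^(2)=1; μ^(3)=-13/3

((0, 2, 0); (3, 0, 0); (1, 1, 1))


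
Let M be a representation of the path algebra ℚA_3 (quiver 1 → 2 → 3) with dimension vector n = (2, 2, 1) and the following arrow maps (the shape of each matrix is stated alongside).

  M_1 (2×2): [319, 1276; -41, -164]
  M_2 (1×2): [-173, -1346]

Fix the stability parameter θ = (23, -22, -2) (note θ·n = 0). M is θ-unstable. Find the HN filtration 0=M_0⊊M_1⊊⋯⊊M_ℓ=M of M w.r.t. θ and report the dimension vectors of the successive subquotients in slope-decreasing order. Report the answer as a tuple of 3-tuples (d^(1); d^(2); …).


Via rank(M_{q-1}∘⋯∘M_p): M ≅ I[1,1], I[1,3], I[2,2].
μ_θ-semistable layers: μ^(1)=23; μ^(2)=-1/3; μ^(3)=-22

((1, 0, 0); (1, 1, 1); (0, 1, 0))


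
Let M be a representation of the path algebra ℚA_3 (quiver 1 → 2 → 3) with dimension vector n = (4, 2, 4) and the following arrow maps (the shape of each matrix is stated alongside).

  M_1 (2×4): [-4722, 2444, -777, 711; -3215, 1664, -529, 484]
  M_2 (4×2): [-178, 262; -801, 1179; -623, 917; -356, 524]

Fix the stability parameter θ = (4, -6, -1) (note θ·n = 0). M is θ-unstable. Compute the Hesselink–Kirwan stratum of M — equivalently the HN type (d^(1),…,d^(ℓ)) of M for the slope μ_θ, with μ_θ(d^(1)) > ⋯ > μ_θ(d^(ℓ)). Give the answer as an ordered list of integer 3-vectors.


Barcode: M ≅ I[1,1]^2, I[1,2], I[1,3], I[3,3]^3. HN layers by μ_θ (2 steps, strictly decreasing):
  μ^(1)=4; μ^(2)=-1

((2, 0, 0); (2, 2, 4))


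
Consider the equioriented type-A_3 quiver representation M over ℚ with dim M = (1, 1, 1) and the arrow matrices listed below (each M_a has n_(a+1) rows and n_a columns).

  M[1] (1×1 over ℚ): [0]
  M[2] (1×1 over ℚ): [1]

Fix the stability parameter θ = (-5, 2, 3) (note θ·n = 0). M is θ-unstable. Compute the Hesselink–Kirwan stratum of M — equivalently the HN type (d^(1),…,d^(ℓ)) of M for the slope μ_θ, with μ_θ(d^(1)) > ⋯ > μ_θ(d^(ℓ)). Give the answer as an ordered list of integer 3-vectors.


Interval decomposition of M: I[1,1], I[2,3].
HN type (ℓ=3): μ^(1)=3; μ^(2)=2; μ^(3)=-5

((0, 0, 1); (0, 1, 0); (1, 0, 0))


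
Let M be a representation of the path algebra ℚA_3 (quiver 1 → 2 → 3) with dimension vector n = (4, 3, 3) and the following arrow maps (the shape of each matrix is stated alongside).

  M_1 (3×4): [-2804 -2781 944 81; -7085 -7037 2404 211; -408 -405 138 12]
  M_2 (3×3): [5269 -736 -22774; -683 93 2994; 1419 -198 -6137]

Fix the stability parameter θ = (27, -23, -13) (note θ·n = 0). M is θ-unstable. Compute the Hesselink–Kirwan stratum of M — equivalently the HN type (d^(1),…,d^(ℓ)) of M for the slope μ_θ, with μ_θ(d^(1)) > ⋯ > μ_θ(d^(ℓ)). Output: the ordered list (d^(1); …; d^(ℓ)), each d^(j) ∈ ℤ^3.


Via rank(M_{q-1}∘⋯∘M_p): M ≅ I[1,1], I[1,3]^3.
μ_θ-semistable layers: μ^(1)=27; μ^(2)=-3

((1, 0, 0); (3, 3, 3))


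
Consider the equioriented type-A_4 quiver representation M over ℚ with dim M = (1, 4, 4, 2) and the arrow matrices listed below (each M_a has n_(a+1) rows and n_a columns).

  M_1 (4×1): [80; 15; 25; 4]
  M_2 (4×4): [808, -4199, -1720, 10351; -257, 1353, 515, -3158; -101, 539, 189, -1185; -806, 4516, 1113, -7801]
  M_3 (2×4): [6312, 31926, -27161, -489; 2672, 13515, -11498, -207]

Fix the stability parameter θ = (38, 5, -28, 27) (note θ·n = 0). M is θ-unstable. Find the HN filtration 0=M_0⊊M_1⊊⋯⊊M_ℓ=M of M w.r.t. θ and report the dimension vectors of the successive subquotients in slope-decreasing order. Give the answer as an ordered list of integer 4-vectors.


Via rank(M_{q-1}∘⋯∘M_p): M ≅ I[1,4], I[2,3]^2, I[2,4].
μ_θ-semistable layers: μ^(1)=27; μ^(2)=5; μ^(3)=-23/2

((0, 0, 0, 2); (1, 1, 1, 0); (0, 3, 3, 0))


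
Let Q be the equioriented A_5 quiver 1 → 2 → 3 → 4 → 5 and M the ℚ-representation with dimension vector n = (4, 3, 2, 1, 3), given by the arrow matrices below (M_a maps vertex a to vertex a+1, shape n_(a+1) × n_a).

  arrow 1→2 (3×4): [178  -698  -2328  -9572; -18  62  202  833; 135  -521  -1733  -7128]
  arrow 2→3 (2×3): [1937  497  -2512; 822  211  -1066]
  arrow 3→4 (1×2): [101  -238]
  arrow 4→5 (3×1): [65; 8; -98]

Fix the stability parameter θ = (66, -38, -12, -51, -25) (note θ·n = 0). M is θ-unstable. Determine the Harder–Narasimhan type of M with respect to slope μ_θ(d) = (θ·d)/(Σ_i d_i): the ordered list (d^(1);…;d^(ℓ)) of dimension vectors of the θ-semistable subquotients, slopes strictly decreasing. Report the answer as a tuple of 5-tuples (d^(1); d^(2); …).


Barcode: M ≅ I[1,1], I[1,2], I[1,3], I[1,5], I[5,5]^2. HN layers by μ_θ (5 steps, strictly decreasing):
  μ^(1)=66; μ^(2)=14; μ^(3)=16/3; μ^(4)=-12; μ^(5)=-25

((1, 0, 0, 0, 0); (1, 1, 0, 0, 0); (1, 1, 1, 0, 0); (1, 1, 1, 1, 1); (0, 0, 0, 0, 2))


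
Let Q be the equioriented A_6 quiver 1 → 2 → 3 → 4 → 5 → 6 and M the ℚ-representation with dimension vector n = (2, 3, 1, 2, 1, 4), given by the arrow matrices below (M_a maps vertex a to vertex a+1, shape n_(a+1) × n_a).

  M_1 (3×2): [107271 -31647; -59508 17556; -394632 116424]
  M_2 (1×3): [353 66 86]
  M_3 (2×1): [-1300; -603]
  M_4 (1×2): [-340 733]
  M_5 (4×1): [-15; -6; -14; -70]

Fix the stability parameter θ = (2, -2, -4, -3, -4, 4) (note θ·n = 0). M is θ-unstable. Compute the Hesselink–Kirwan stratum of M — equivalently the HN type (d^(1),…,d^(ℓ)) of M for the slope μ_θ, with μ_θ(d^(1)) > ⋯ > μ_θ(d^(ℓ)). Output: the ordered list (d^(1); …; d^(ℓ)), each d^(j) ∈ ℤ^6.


Barcode: M ≅ I[1,1], I[1,6], I[2,2]^2, I[4,4], I[6,6]^3. HN layers by μ_θ (5 steps, strictly decreasing):
  μ^(1)=4; μ^(2)=2; μ^(3)=-2; μ^(4)=-11/5; μ^(5)=-3

((0, 0, 0, 0, 0, 4); (1, 0, 0, 0, 0, 0); (0, 2, 0, 0, 0, 0); (1, 1, 1, 1, 1, 0); (0, 0, 0, 1, 0, 0))


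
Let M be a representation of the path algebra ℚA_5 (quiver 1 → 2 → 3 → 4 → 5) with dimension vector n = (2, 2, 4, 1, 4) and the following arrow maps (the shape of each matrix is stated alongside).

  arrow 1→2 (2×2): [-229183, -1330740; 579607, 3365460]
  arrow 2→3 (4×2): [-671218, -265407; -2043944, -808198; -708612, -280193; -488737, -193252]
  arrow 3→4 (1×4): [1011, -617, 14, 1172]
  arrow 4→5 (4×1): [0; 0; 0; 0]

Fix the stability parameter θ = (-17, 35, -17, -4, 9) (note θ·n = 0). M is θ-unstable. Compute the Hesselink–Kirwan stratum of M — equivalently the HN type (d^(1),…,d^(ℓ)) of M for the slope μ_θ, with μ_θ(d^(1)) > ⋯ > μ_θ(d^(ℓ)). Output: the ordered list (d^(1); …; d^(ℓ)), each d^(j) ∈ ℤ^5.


Interval decomposition of M: I[1,1], I[1,4], I[2,3], I[3,3]^2, I[5,5]^4.
HN type (ℓ=3): μ^(1)=9; μ^(2)=14/3; μ^(3)=-17

((0, 1, 1, 0, 4); (0, 1, 1, 1, 0); (2, 0, 2, 0, 0))


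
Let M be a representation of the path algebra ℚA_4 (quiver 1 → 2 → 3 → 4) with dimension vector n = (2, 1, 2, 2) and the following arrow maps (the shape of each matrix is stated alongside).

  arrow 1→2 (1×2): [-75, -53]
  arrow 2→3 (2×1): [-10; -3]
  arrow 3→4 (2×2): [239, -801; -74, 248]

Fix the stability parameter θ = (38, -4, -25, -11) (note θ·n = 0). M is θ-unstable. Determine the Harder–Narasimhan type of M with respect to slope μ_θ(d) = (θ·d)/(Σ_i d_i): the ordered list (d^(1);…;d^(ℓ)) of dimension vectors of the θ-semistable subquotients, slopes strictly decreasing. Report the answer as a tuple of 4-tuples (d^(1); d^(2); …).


Barcode: M ≅ I[1,1], I[1,4], I[3,4]. HN layers by μ_θ (4 steps, strictly decreasing):
  μ^(1)=38; μ^(2)=-1/2; μ^(3)=-11; μ^(4)=-25

((1, 0, 0, 0); (1, 1, 1, 1); (0, 0, 0, 1); (0, 0, 1, 0))


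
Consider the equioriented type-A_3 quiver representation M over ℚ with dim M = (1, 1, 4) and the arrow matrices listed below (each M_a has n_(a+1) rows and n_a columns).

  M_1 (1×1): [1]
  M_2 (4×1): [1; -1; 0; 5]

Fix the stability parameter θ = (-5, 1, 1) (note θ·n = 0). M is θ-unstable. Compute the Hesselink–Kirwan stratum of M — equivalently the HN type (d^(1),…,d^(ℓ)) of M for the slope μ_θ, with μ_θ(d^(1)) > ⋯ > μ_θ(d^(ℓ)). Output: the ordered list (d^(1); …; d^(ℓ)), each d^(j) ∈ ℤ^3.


Via rank(M_{q-1}∘⋯∘M_p): M ≅ I[1,3], I[3,3]^3.
μ_θ-semistable layers: μ^(1)=1; μ^(2)=-5

((0, 1, 4); (1, 0, 0))


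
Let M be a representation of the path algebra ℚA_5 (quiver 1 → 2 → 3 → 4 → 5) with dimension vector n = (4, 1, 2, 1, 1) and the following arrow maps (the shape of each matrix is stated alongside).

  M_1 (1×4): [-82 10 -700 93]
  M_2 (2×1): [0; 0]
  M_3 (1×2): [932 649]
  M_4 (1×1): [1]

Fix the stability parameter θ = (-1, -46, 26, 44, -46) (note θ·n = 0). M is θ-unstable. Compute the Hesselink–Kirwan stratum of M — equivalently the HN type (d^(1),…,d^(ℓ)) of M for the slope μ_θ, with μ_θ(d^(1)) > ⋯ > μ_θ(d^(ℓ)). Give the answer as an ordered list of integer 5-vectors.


Via rank(M_{q-1}∘⋯∘M_p): M ≅ I[1,1]^3, I[1,2], I[3,3], I[3,5].
μ_θ-semistable layers: μ^(1)=26; μ^(2)=8; μ^(3)=-1; μ^(4)=-47/2

((0, 0, 1, 0, 0); (0, 0, 1, 1, 1); (3, 0, 0, 0, 0); (1, 1, 0, 0, 0))


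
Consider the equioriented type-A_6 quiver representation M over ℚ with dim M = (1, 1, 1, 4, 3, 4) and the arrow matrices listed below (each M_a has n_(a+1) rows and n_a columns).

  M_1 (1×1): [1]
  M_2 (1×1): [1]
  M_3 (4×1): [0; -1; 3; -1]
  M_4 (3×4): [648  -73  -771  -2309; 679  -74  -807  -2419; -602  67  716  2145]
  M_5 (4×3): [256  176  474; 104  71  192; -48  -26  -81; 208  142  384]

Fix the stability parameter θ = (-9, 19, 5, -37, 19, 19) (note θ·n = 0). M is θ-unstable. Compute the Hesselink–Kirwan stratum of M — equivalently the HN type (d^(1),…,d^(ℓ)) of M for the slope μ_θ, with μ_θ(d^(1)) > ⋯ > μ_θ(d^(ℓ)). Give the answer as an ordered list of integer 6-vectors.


Interval decomposition of M: I[1,5], I[4,4], I[4,6]^2, I[6,6]^2.
HN type (ℓ=4): μ^(1)=19; μ^(2)=-13/3; μ^(3)=-9; μ^(4)=-37

((0, 0, 0, 0, 3, 4); (0, 1, 1, 1, 0, 0); (1, 0, 0, 0, 0, 0); (0, 0, 0, 3, 0, 0))


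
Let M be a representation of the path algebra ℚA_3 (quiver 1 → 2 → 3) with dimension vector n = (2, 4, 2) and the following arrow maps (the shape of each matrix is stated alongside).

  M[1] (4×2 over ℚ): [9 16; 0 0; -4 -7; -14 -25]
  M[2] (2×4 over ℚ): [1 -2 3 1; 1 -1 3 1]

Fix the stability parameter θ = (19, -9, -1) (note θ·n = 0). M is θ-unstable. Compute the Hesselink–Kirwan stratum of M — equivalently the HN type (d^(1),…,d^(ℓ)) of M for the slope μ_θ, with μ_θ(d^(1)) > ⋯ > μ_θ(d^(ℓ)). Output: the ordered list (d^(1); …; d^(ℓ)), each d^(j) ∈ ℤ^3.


Via rank(M_{q-1}∘⋯∘M_p): M ≅ I[1,2], I[1,3], I[2,2], I[2,3].
μ_θ-semistable layers: μ^(1)=5; μ^(2)=3; μ^(3)=-1; μ^(4)=-9

((1, 1, 0); (1, 1, 1); (0, 0, 1); (0, 2, 0))


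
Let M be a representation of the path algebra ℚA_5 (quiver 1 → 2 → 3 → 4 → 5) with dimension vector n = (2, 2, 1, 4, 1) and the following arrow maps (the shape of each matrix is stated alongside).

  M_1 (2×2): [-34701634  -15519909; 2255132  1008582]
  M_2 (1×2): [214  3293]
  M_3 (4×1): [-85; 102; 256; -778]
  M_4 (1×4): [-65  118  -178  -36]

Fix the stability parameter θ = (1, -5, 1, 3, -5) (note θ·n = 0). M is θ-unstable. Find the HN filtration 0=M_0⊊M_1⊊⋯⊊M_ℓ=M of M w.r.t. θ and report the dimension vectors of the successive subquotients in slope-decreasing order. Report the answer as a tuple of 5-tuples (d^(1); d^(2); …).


Interval decomposition of M: I[1,1], I[1,2], I[2,5], I[4,4]^3.
HN type (ℓ=5): μ^(1)=3; μ^(2)=1; μ^(3)=-1/3; μ^(4)=-2; μ^(5)=-5

((0, 0, 0, 3, 0); (1, 0, 0, 0, 0); (0, 0, 1, 1, 1); (1, 1, 0, 0, 0); (0, 1, 0, 0, 0))


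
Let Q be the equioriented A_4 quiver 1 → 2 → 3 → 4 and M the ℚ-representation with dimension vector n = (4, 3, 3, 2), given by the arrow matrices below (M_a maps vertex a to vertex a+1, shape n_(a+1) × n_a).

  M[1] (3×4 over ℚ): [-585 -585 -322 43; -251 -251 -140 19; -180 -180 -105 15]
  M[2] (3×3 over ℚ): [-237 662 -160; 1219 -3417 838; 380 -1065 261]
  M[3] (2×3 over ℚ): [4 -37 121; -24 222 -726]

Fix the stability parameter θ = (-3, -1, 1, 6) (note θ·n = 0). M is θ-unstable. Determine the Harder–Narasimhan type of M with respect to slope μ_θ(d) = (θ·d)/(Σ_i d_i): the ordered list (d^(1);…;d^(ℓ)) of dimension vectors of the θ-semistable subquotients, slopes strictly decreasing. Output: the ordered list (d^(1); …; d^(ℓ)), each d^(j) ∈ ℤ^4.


Barcode: M ≅ I[1,1]^2, I[1,3], I[1,4], I[2,3], I[4,4]. HN layers by μ_θ (4 steps, strictly decreasing):
  μ^(1)=6; μ^(2)=1; μ^(3)=-1; μ^(4)=-3

((0, 0, 0, 2); (0, 0, 3, 0); (0, 3, 0, 0); (4, 0, 0, 0))


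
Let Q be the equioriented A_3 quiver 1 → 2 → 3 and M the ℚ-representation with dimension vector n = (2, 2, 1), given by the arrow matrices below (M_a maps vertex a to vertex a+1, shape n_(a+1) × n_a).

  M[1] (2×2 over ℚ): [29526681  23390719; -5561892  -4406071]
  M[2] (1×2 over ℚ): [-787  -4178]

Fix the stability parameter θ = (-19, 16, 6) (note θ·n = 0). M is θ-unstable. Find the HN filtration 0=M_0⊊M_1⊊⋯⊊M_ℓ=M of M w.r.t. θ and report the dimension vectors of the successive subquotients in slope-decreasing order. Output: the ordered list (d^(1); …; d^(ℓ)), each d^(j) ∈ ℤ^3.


Barcode: M ≅ I[1,2], I[1,3]. HN layers by μ_θ (3 steps, strictly decreasing):
  μ^(1)=16; μ^(2)=11; μ^(3)=-19

((0, 1, 0); (0, 1, 1); (2, 0, 0))


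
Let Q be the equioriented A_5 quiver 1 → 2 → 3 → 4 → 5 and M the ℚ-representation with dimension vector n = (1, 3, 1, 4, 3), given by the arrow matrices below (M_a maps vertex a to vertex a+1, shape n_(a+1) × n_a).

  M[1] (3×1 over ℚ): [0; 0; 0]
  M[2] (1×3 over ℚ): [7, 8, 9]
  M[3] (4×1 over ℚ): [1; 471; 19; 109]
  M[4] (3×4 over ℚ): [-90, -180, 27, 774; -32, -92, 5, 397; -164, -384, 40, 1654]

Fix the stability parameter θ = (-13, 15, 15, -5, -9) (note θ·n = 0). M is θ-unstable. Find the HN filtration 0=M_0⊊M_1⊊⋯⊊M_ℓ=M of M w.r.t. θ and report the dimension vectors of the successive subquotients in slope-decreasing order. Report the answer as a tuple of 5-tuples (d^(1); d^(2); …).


Interval decomposition of M: I[1,1], I[2,2]^2, I[2,5], I[4,4]^2, I[4,5], I[5,5].
HN type (ℓ=6): μ^(1)=15; μ^(2)=4; μ^(3)=-5; μ^(4)=-7; μ^(5)=-9; μ^(6)=-13

((0, 2, 0, 0, 0); (0, 1, 1, 1, 1); (0, 0, 0, 2, 0); (0, 0, 0, 1, 1); (0, 0, 0, 0, 1); (1, 0, 0, 0, 0))


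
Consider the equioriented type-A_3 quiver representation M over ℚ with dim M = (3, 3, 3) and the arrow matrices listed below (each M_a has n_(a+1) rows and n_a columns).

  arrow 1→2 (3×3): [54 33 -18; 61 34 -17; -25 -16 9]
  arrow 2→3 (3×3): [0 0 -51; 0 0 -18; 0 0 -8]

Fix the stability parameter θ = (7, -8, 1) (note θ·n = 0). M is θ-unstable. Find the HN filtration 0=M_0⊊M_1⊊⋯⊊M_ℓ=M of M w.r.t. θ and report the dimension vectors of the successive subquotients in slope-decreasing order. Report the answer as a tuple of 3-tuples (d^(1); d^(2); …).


Via rank(M_{q-1}∘⋯∘M_p): M ≅ I[1,2]^2, I[1,3], I[3,3]^2.
μ_θ-semistable layers: μ^(1)=1; μ^(2)=-1/2

((0, 0, 3); (3, 3, 0))


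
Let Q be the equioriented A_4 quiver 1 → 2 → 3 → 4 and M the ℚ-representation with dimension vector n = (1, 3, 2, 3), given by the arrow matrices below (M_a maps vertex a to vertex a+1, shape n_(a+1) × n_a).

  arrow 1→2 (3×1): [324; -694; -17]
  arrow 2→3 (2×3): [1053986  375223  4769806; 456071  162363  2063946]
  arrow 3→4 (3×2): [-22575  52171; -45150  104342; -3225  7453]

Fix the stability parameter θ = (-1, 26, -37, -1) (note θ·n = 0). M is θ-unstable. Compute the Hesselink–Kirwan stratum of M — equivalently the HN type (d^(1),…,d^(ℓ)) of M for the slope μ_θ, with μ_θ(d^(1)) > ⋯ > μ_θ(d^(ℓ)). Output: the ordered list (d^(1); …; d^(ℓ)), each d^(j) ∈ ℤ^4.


Barcode: M ≅ I[1,2], I[2,3], I[2,4], I[4,4]^2. HN layers by μ_θ (3 steps, strictly decreasing):
  μ^(1)=26; μ^(2)=-1; μ^(3)=-11/2

((0, 1, 0, 0); (1, 0, 0, 3); (0, 2, 2, 0))


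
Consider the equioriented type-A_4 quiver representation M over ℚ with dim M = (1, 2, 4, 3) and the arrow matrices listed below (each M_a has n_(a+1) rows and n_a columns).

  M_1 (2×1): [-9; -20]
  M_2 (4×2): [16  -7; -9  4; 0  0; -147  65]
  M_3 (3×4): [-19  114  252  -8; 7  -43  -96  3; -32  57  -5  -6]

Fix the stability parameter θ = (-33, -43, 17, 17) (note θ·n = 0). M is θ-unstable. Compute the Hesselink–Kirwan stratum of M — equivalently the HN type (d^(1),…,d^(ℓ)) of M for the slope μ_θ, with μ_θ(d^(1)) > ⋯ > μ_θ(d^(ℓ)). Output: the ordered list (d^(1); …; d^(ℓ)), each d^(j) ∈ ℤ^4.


Via rank(M_{q-1}∘⋯∘M_p): M ≅ I[1,4], I[2,4], I[3,3], I[3,4].
μ_θ-semistable layers: μ^(1)=17; μ^(2)=-38; μ^(3)=-43

((0, 0, 4, 3); (1, 1, 0, 0); (0, 1, 0, 0))
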